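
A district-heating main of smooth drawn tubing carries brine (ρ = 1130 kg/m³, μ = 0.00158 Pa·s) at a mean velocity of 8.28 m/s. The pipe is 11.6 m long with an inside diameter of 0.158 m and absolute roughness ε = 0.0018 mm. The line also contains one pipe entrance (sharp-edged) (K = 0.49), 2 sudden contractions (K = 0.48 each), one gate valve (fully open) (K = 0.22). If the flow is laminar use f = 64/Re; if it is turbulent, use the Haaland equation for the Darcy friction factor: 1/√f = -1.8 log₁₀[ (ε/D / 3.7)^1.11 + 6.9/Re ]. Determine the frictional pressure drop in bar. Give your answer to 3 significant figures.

Reynolds number Re = ρVD/μ = 1130 · 8.28 · 0.158 / 0.00158 = 9.356e+05.
Re > 4000 → turbulent. Relative roughness ε/D = 1.8e-06/0.158 = 1.14e-05. Haaland: 1/√f = -1.8 log₁₀[(1.14e-05/3.7)^1.11 + 6.9/9.356e+05] = -1.8 log₁₀[7.62e-07 + 7.37e-06] = 9.161, so f = 0.01192.
Total minor-loss coefficient ΣK = 1·0.49 + 2·0.48 + 1·0.22 = 1.67.
ΔP = [f·L/D + ΣK]·(ρV²/2) = [0.01192·11.6/0.158 + 1.67]·(1130·8.28²/2) = [0.8748 + 1.67]·3.874e+04 = 9.857e+04 Pa.
ΔP = 9.857e+04 Pa = 0.986 bar.

ΔP ≈ 0.986 bar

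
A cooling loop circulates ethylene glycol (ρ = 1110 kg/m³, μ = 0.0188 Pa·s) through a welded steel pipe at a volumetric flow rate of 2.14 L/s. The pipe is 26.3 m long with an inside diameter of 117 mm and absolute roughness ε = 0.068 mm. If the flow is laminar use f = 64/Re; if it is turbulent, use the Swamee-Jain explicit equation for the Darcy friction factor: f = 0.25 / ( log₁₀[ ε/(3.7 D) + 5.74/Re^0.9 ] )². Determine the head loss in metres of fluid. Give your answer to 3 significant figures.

Q = 2.14 L/s = 2.14/1000 = 0.00214 m³/s.
Cross-sectional area A = πD²/4 = π(0.117)²/4 = 0.01075 m²; mean velocity V = Q/A = 0.00214/0.01075 = 0.199 m/s.
Reynolds number Re = ρVD/μ = 1110 · 0.199 · 0.117 / 0.0188 = 1375.
Re < 2300 → laminar flow, so f = 64/Re = 64/1375 = 0.04655 (the turbulent correlation is not needed).
Darcy-Weisbach: ΔP = f(L/D)(ρV²/2) = 0.04655·(26.3/0.117)·(1110·0.199²/2) = 0.04655·224.8·21.99 = 230.1 Pa.
Head loss h_f = ΔP/(ρg) = 230.1/(1110·9.81) = 0.0211 m.

h_f ≈ 0.0211 m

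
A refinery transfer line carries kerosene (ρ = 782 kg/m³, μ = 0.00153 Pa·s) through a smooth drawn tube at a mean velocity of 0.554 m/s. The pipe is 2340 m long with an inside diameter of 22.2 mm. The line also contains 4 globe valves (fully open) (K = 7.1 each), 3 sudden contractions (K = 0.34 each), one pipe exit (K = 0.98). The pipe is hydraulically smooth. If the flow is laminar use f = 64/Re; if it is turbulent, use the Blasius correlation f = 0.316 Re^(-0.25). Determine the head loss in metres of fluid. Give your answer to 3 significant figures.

Reynolds number Re = ρVD/μ = 782 · 0.554 · 0.0222 / 0.00153 = 6286.
Re > 4000 → turbulent. Smooth-pipe (Blasius): f = 0.316 Re^(-0.25) = 0.316/(6286)^0.25 = 0.03549.
Total minor-loss coefficient ΣK = 4·7.1 + 3·0.34 + 1·0.98 = 30.4.
ΔP = [f·L/D + ΣK]·(ρV²/2) = [0.03549·2340/0.0222 + 30.4]·(782·0.554²/2) = [3741 + 30.4]·120 = 4.526e+05 Pa.
Head loss h_f = ΔP/(ρg) = 4.526e+05/(782·9.81) = 59.0 m.

h_f ≈ 59.0 m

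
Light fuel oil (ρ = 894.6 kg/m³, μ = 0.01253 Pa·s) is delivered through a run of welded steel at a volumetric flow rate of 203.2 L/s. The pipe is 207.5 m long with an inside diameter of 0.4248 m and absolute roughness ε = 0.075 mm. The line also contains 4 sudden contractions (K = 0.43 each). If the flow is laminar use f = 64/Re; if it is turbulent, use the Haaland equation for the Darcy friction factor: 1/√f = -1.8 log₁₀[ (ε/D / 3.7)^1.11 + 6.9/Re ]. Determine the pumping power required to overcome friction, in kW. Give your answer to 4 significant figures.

Q = 203.2 L/s = 203.2/1000 = 0.2032 m³/s.
Cross-sectional area A = πD²/4 = π(0.4248)²/4 = 0.1417 m²; mean velocity V = Q/A = 0.2032/0.1417 = 1.434 m/s.
Reynolds number Re = ρVD/μ = 894.6 · 1.434 · 0.4248 / 0.0125 = 4.348e+04.
Re > 4000 → turbulent. Relative roughness ε/D = 7.5e-05/0.4248 = 0.000177. Haaland: 1/√f = -1.8 log₁₀[(0.000177/3.7)^1.11 + 6.9/4.348e+04] = -1.8 log₁₀[1.6e-05 + 0.000159] = 6.764, so f = 0.02186.
Total minor-loss coefficient ΣK = 4·0.43 = 1.72.
ΔP = [f·L/D + ΣK]·(ρV²/2) = [0.02186·207.5/0.4248 + 1.72]·(894.6·1.434²/2) = [10.68 + 1.72]·919.5 = 1.14e+04 Pa.
Pumping power P = QΔP = 0.2032·1.14e+04 = 2316.0 W = 2.316 kW.

P ≈ 2.316 kW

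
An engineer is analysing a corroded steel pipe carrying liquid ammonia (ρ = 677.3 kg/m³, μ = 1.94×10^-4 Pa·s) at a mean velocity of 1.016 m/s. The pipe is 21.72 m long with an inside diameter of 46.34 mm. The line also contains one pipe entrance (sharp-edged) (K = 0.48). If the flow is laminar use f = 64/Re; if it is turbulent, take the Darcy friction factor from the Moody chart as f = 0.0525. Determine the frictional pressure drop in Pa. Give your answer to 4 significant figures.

ΔP ≈ 8770 Pa

Reynolds number Re = ρVD/μ = 677.3 · 1.016 · 0.04634 / 0.000194 = 1.644e+05.
Re > 4000 → turbulent; use the Moody-chart value f = 0.0525.
Total minor-loss coefficient ΣK = 1·0.48 = 0.48.
ΔP = [f·L/D + ΣK]·(ρV²/2) = [0.0525·21.72/0.04634 + 0.48]·(677.3·1.016²/2) = [24.61 + 0.48]·349.6 = 8770 Pa.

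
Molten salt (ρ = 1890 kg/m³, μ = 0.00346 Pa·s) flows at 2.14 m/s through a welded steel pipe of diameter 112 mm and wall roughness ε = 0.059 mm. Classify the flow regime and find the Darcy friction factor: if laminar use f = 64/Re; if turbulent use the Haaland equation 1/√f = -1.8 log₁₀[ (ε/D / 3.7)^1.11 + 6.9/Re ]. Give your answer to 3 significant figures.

Re = ρVD/μ = 1890·2.14·0.112/0.00346 = 1.309e+05.
Re > 4000 → turbulent. ε/D = 5.9e-05/0.112 = 0.000527; Haaland: 1/√f = -1.8 log₁₀[5.37e-05 + 5.27e-05] = 7.151, so f = 0.01955.

f ≈ 0.0196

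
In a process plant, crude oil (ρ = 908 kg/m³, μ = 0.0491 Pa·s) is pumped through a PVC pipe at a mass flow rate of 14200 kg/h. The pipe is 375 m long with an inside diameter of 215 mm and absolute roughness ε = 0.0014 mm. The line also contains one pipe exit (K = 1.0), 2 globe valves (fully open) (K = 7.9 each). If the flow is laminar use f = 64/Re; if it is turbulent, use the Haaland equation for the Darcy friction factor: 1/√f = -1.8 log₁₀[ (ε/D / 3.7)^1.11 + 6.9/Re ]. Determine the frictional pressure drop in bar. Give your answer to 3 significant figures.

ΔP ≈ 0.0163 bar

ṁ = 14200 kg/h = 14200/3600 = 3.944 kg/s.
A = πD²/4 = π(0.215)²/4 = 0.03631 m²; mean velocity V = ṁ/(ρA) = 3.944/(908 · 0.03631) = 0.1197 m/s.
Reynolds number Re = ρVD/μ = 908 · 0.1197 · 0.215 / 0.0491 = 475.7.
Re < 2300 → laminar flow, so f = 64/Re = 64/475.7 = 0.1345 (the turbulent correlation is not needed).
Total minor-loss coefficient ΣK = 1·1 + 2·7.9 = 16.8.
ΔP = [f·L/D + ΣK]·(ρV²/2) = [0.1345·375/0.215 + 16.8]·(908·0.1197²/2) = [234.6 + 16.8]·6.5 = 1634 Pa.
ΔP = 1634 Pa = 0.0163 bar.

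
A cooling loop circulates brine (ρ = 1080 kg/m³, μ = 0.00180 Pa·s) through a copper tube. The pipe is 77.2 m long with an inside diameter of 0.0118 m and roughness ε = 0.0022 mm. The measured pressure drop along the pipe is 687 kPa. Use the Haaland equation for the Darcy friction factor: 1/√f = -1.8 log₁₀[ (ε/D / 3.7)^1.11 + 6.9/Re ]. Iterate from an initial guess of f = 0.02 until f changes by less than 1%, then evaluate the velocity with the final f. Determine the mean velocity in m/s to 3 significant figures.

Rearranging Darcy-Weisbach: V = √(2·ΔP·D/(f·L·ρ)). With ε/D = 2.2e-06/0.0118 = 0.000186, iterate starting from f = 0.02:
  f = 0.02 → V = √(2·6.87e+05·0.0118/(0.02·77.2·1080)) = 3.118 m/s; Re = ρVD/μ = 2.208e+04; f → 0.02545
  f = 0.02545 → V = 2.764 m/s; Re = 1.957e+04; f → 0.0262
  f = 0.0262 → V = 2.724 m/s; Re = 1.929e+04; f → 0.02629
Converged (Δf/f < 1%). With the final f = 0.02629: V = √(2·6.87e+05·0.0118/(0.02629·77.2·1080)) = 2.72 m/s.

V ≈ 2.72 m/s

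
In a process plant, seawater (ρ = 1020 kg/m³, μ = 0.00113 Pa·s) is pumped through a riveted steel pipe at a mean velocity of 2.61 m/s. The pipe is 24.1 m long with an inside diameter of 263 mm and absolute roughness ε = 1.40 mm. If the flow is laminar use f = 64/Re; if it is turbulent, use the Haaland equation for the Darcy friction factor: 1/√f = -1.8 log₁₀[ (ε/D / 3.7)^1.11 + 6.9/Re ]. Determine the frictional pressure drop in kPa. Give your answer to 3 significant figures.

Reynolds number Re = ρVD/μ = 1020 · 2.61 · 0.263 / 0.00113 = 6.196e+05.
Re > 4000 → turbulent. Relative roughness ε/D = 0.0014/0.263 = 0.00532. Haaland: 1/√f = -1.8 log₁₀[(0.00532/3.7)^1.11 + 6.9/6.196e+05] = -1.8 log₁₀[0.0007 + 1.11e-05] = 5.666, so f = 0.03115.
Darcy-Weisbach: ΔP = f(L/D)(ρV²/2) = 0.03115·(24.1/0.263)·(1020·2.61²/2) = 0.03115·91.63·3474 = 9916 Pa.
ΔP = 9916 Pa = 9.92 kPa.

ΔP ≈ 9.92 kPa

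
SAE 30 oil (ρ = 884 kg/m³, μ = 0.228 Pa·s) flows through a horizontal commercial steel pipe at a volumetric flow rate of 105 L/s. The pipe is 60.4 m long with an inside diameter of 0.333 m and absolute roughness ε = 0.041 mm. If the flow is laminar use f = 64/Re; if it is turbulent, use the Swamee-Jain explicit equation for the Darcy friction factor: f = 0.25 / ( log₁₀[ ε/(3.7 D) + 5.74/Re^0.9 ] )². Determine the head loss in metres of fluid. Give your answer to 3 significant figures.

Q = 105 L/s = 105/1000 = 0.105 m³/s.
Cross-sectional area A = πD²/4 = π(0.333)²/4 = 0.08709 m²; mean velocity V = Q/A = 0.105/0.08709 = 1.206 m/s.
Reynolds number Re = ρVD/μ = 884 · 1.206 · 0.333 / 0.228 = 1557.
Re < 2300 → laminar flow, so f = 64/Re = 64/1557 = 0.04112 (the turbulent correlation is not needed).
Darcy-Weisbach: ΔP = f(L/D)(ρV²/2) = 0.04112·(60.4/0.333)·(884·1.206²/2) = 0.04112·181.4·642.5 = 4791 Pa.
Head loss h_f = ΔP/(ρg) = 4791/(884·9.81) = 0.552 m.

h_f ≈ 0.552 m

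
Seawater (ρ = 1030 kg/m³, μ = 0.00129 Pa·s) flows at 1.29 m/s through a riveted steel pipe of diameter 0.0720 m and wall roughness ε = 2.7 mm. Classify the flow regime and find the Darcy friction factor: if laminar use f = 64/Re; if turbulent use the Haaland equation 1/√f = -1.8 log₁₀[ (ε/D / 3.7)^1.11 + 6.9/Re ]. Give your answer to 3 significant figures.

Re = ρVD/μ = 1030·1.29·0.072/0.00129 = 7.416e+04.
Re > 4000 → turbulent. ε/D = 0.0027/0.072 = 0.0375; Haaland: 1/√f = -1.8 log₁₀[0.00612 + 9.3e-05] = 3.973, so f = 0.06337.

f ≈ 0.0634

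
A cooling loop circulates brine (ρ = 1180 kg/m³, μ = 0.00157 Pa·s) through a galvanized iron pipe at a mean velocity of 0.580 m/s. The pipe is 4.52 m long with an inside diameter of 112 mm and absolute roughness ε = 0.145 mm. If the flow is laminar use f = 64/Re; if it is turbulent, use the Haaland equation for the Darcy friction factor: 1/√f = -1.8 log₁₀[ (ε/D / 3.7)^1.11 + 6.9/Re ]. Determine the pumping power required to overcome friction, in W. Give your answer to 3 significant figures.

P ≈ 1.13 W

Reynolds number Re = ρVD/μ = 1180 · 0.58 · 0.112 / 0.00157 = 4.882e+04.
Re > 4000 → turbulent. Relative roughness ε/D = 0.000145/0.112 = 0.00129. Haaland: 1/√f = -1.8 log₁₀[(0.00129/3.7)^1.11 + 6.9/4.882e+04] = -1.8 log₁₀[0.000146 + 0.000141] = 6.375, so f = 0.0246.
Darcy-Weisbach: ΔP = f(L/D)(ρV²/2) = 0.0246·(4.52/0.112)·(1180·0.58²/2) = 0.0246·40.36·198.5 = 197.1 Pa.
Q = V·A = 0.58·0.009852 = 0.005714 m³/s.
Pumping power P = QΔP = 0.005714·197.1 = 1.126 W = 1.13 W.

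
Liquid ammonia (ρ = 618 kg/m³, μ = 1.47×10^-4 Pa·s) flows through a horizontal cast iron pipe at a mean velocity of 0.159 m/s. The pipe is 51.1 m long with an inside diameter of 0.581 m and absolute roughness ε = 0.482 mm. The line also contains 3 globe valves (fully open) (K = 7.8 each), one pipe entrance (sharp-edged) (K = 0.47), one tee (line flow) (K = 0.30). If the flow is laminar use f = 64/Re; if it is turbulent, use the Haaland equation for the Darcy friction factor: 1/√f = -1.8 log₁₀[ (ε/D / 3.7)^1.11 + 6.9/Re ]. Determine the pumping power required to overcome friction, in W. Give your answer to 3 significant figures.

Reynolds number Re = ρVD/μ = 618 · 0.159 · 0.581 / 0.000147 = 3.884e+05.
Re > 4000 → turbulent. Relative roughness ε/D = 0.000482/0.581 = 0.00083. Haaland: 1/√f = -1.8 log₁₀[(0.00083/3.7)^1.11 + 6.9/3.884e+05] = -1.8 log₁₀[8.9e-05 + 1.78e-05] = 7.149, so f = 0.01957.
Total minor-loss coefficient ΣK = 3·7.8 + 1·0.47 + 1·0.3 = 24.2.
ΔP = [f·L/D + ΣK]·(ρV²/2) = [0.01957·51.1/0.581 + 24.2]·(618·0.159²/2) = [1.721 + 24.2]·7.812 = 202.3 Pa.
Q = V·A = 0.159·0.2651 = 0.04215 m³/s.
Pumping power P = QΔP = 0.04215·202.3 = 8.526 W = 8.53 W.

P ≈ 8.53 W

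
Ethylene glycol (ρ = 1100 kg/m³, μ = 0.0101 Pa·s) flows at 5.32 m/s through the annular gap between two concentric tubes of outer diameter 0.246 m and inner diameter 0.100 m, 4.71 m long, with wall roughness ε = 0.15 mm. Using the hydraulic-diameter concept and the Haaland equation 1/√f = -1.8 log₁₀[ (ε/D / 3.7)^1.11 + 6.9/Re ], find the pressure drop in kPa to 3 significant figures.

Hydraulic diameter D_h = 4A/P = D_o - D_i = 0.246 - 0.1 = 0.146 m.
Re = ρVD_h/μ = 1100·5.32·0.146/0.0101 = 8.459e+04.
ε/D_h = 0.00015/0.146 = 0.00103; Haaland gives 1/√f = -1.8 log₁₀[0.000113+8.16e-05] = 6.68, so f = 0.02241.
ΔP = f(L/D_h)(ρV²/2) = 0.02241·4.71/0.146·1.557e+04 = 1.125e+04 Pa.
ΔP = 11.3 kPa.

ΔP ≈ 11.3 kPa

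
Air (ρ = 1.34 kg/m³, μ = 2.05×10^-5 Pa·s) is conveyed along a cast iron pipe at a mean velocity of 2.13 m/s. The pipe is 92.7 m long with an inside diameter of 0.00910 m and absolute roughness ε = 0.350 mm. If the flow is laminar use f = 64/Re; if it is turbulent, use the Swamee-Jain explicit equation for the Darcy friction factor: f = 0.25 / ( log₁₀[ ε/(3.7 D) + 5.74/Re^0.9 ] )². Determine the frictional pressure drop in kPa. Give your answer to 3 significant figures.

Reynolds number Re = ρVD/μ = 1.34 · 2.13 · 0.0091 / 2.05e-05 = 1267.
Re < 2300 → laminar flow, so f = 64/Re = 64/1267 = 0.05051 (the turbulent correlation is not needed).
Darcy-Weisbach: ΔP = f(L/D)(ρV²/2) = 0.05051·(92.7/0.0091)·(1.34·2.13²/2) = 0.05051·1.019e+04·3.04 = 1564 Pa.
ΔP = 1564 Pa = 1.56 kPa.

ΔP ≈ 1.56 kPa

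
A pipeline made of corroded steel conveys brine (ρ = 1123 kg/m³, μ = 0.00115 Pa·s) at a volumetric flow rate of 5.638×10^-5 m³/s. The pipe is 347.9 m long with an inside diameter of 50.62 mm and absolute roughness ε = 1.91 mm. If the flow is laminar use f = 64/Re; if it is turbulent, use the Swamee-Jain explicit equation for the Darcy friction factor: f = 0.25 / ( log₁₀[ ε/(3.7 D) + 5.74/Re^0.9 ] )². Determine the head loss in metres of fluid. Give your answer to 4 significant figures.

h_f ≈ 0.01271 m

Cross-sectional area A = πD²/4 = π(0.05062)²/4 = 0.002012 m²; mean velocity V = Q/A = 5.638e-05/0.002012 = 0.02802 m/s.
Reynolds number Re = ρVD/μ = 1123 · 0.02802 · 0.05062 / 0.00115 = 1385.
Re < 2300 → laminar flow, so f = 64/Re = 64/1385 = 0.04622 (the turbulent correlation is not needed).
Darcy-Weisbach: ΔP = f(L/D)(ρV²/2) = 0.04622·(347.9/0.05062)·(1123·0.02802²/2) = 0.04622·6873·0.4407 = 140 Pa.
Head loss h_f = ΔP/(ρg) = 140/(1123·9.81) = 0.01271 m.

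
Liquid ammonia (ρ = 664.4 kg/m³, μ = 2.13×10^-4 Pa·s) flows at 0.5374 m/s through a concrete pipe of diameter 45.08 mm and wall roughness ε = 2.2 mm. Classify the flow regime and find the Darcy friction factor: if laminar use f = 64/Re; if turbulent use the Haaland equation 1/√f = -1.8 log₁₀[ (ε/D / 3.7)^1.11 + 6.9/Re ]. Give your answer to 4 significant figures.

Re = ρVD/μ = 664.4·0.5374·0.04508/0.000213 = 7.557e+04.
Re > 4000 → turbulent. ε/D = 0.0022/0.04508 = 0.0488; Haaland: 1/√f = -1.8 log₁₀[0.00819 + 9.13e-05] = 3.747, so f = 0.07122.

f ≈ 0.07122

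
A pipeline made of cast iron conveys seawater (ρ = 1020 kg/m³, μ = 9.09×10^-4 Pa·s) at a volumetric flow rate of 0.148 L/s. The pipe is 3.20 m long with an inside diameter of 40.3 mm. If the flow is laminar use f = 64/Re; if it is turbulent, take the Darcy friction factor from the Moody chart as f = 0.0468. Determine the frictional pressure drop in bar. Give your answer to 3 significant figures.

ΔP ≈ 2.55×10^-4 bar

Q = 0.148 L/s = 0.148/1000 = 0.000148 m³/s.
Cross-sectional area A = πD²/4 = π(0.0403)²/4 = 0.001276 m²; mean velocity V = Q/A = 0.000148/0.001276 = 0.116 m/s.
Reynolds number Re = ρVD/μ = 1020 · 0.116 · 0.0403 / 0.000909 = 5247.
Re > 4000 → turbulent; use the Moody-chart value f = 0.0468.
Darcy-Weisbach: ΔP = f(L/D)(ρV²/2) = 0.0468·(3.2/0.0403)·(1020·0.116²/2) = 0.0468·79.4·6.866 = 25.51 Pa.
ΔP = 25.51 Pa = 2.55×10^-4 bar.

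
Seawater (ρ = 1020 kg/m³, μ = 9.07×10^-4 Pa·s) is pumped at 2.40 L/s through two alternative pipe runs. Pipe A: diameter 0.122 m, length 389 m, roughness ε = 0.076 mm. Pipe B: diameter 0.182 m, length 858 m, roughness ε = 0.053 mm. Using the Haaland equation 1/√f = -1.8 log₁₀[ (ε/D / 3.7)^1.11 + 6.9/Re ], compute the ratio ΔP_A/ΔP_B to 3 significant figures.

ΔP_A/ΔP_B ≈ 3.15

Pipe A: V = Q/A = 0.0024/0.01169 = 0.2053 m/s; Re = 2.817e+04; ε/D = 0.000623; Haaland → f = 0.02507; ΔP_A = f(L/D)(ρV²/2) = 1718 Pa.
Pipe B: V = Q/A = 0.0024/0.02602 = 0.09225 m/s; Re = 1.888e+04; ε/D = 0.000291; Haaland → f = 0.02662; ΔP_B = f(L/D)(ρV²/2) = 544.6 Pa.
ΔP_A/ΔP_B = 1718/544.6 = 3.15.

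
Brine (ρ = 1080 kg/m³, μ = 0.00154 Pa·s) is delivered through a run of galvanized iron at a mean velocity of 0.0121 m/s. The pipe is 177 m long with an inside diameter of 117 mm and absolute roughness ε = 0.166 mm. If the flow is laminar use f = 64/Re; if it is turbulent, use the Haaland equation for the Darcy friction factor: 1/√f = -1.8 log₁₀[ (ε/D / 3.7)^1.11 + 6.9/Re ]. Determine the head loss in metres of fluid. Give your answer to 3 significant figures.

h_f ≈ 7.28×10^-4 m

Reynolds number Re = ρVD/μ = 1080 · 0.0121 · 0.117 / 0.00154 = 992.8.
Re < 2300 → laminar flow, so f = 64/Re = 64/992.8 = 0.06446 (the turbulent correlation is not needed).
Darcy-Weisbach: ΔP = f(L/D)(ρV²/2) = 0.06446·(177/0.117)·(1080·0.0121²/2) = 0.06446·1513·0.07906 = 7.71 Pa.
Head loss h_f = ΔP/(ρg) = 7.71/(1080·9.81) = 7.28×10^-4 m.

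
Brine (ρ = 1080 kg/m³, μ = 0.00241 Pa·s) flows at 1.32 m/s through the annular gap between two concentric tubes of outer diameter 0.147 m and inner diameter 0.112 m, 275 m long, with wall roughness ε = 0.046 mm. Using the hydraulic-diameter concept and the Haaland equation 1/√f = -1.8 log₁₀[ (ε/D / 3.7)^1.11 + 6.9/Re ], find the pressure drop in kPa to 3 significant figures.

ΔP ≈ 207 kPa

Hydraulic diameter D_h = 4A/P = D_o - D_i = 0.147 - 0.112 = 0.035 m.
Re = ρVD_h/μ = 1080·1.32·0.035/0.00241 = 2.07e+04.
ε/D_h = 4.6e-05/0.035 = 0.00131; Haaland gives 1/√f = -1.8 log₁₀[0.000148+0.000333] = 5.971, so f = 0.02805.
ΔP = f(L/D_h)(ρV²/2) = 0.02805·275/0.035·940.9 = 2.073e+05 Pa.
ΔP = 207 kPa.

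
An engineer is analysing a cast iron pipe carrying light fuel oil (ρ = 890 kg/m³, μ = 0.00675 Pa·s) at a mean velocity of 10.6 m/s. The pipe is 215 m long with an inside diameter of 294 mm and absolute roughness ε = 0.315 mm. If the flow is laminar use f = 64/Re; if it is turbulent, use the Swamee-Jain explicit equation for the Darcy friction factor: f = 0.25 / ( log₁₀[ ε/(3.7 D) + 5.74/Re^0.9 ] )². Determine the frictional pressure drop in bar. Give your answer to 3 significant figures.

Reynolds number Re = ρVD/μ = 890 · 10.6 · 0.294 / 0.00675 = 4.109e+05.
Re > 4000 → turbulent. Relative roughness ε/D = 0.000315/0.294 = 0.00107. Swamee-Jain: f = 0.25/(log₁₀[0.00107/3.7 + 5.74/4.109e+05^0.9])² = 0.25/(log₁₀[0.00029 + 5.09e-05])² = 0.25/(-3.468)² = 0.02079.
Darcy-Weisbach: ΔP = f(L/D)(ρV²/2) = 0.02079·(215/0.294)·(890·10.6²/2) = 0.02079·731.3·5e+04 = 7.601e+05 Pa.
ΔP = 7.601e+05 Pa = 7.60 bar.

ΔP ≈ 7.60 bar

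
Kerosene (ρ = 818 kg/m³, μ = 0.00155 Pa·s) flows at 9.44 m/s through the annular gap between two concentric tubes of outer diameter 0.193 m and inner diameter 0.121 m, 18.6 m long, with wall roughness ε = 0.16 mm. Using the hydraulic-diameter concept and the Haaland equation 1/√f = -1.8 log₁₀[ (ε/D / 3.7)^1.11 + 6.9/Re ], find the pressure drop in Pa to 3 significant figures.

Hydraulic diameter D_h = 4A/P = D_o - D_i = 0.193 - 0.121 = 0.072 m.
Re = ρVD_h/μ = 818·9.44·0.072/0.00155 = 3.587e+05.
ε/D_h = 0.00016/0.072 = 0.00222; Haaland gives 1/√f = -1.8 log₁₀[0.000266+1.92e-05] = 6.382, so f = 0.02455.
ΔP = f(L/D_h)(ρV²/2) = 0.02455·18.6/0.072·3.645e+04 = 2.312e+05 Pa.

ΔP ≈ 231000 Pa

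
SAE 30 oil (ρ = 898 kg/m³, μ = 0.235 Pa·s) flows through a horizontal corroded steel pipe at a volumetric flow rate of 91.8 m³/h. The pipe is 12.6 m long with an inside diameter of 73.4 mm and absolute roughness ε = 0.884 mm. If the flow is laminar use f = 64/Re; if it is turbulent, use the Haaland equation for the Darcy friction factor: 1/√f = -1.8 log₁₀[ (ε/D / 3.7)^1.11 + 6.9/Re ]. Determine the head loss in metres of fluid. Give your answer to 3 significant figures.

Q = 91.8 m³/h = 91.8/3600 = 0.0255 m³/s.
Cross-sectional area A = πD²/4 = π(0.0734)²/4 = 0.004231 m²; mean velocity V = Q/A = 0.0255/0.004231 = 6.026 m/s.
Reynolds number Re = ρVD/μ = 898 · 6.026 · 0.0734 / 0.235 = 1690.
Re < 2300 → laminar flow, so f = 64/Re = 64/1690 = 0.03786 (the turbulent correlation is not needed).
Darcy-Weisbach: ΔP = f(L/D)(ρV²/2) = 0.03786·(12.6/0.0734)·(898·6.026²/2) = 0.03786·171.7·1.631e+04 = 1.06e+05 Pa.
Head loss h_f = ΔP/(ρg) = 1.06e+05/(898·9.81) = 12.0 m.

h_f ≈ 12.0 m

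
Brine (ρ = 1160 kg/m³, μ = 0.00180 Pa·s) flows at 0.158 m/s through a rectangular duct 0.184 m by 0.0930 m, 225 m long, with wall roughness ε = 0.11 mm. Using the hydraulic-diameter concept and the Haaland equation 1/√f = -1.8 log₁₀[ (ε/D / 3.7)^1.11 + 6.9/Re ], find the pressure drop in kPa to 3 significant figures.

ΔP ≈ 0.799 kPa

Hydraulic diameter D_h = 4A/P = 4·(0.184·0.093)/(2·(0.184+0.093)) = 0.06845/0.554 = 0.1236 m.
Re = ρVD_h/μ = 1160·0.158·0.1236/0.0018 = 1.258e+04.
ε/D_h = 0.00011/0.1236 = 0.00089; Haaland gives 1/√f = -1.8 log₁₀[9.62e-05+0.000548] = 5.743, so f = 0.03032.
ΔP = f(L/D_h)(ρV²/2) = 0.03032·225/0.1236·14.48 = 799.4 Pa.
ΔP = 0.799 kPa.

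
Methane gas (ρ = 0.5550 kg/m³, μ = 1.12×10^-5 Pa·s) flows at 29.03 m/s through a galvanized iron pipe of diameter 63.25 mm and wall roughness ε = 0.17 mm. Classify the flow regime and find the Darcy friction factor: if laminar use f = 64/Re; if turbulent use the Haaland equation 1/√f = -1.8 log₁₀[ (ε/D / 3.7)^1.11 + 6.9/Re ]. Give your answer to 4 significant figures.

Re = ρVD/μ = 0.555·29.03·0.06325/1.12e-05 = 9.099e+04.
Re > 4000 → turbulent. ε/D = 0.00017/0.06325 = 0.00269; Haaland: 1/√f = -1.8 log₁₀[0.000328 + 7.58e-05] = 6.109, so f = 0.0268.

f ≈ 0.02680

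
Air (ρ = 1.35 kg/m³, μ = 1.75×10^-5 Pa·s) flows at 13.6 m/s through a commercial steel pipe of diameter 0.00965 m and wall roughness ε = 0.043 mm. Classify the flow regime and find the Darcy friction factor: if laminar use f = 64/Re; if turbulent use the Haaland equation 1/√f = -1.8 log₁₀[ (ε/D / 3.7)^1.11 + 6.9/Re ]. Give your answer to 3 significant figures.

Re = ρVD/μ = 1.35·13.6·0.00965/1.75e-05 = 1.012e+04.
Re > 4000 → turbulent. ε/D = 4.3e-05/0.00965 = 0.00446; Haaland: 1/√f = -1.8 log₁₀[0.000575 + 0.000682] = 5.222, so f = 0.03668.

f ≈ 0.0367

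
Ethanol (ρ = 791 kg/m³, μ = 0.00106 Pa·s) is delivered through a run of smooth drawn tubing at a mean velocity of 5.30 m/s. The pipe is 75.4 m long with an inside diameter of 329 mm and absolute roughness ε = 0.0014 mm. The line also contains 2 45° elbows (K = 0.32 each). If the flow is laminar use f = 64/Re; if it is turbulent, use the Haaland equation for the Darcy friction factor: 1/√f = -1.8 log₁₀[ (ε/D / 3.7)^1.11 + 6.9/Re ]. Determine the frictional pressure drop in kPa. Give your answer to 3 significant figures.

Reynolds number Re = ρVD/μ = 791 · 5.3 · 0.329 / 0.00106 = 1.301e+06.
Re > 4000 → turbulent. Relative roughness ε/D = 1.4e-06/0.329 = 4.26e-06. Haaland: 1/√f = -1.8 log₁₀[(4.26e-06/3.7)^1.11 + 6.9/1.301e+06] = -1.8 log₁₀[2.56e-07 + 5.3e-06] = 9.459, so f = 0.01118.
Total minor-loss coefficient ΣK = 2·0.32 = 0.64.
ΔP = [f·L/D + ΣK]·(ρV²/2) = [0.01118·75.4/0.329 + 0.64]·(791·5.3²/2) = [2.561 + 0.64]·1.111e+04 = 3.557e+04 Pa.
ΔP = 3.557e+04 Pa = 35.6 kPa.

ΔP ≈ 35.6 kPa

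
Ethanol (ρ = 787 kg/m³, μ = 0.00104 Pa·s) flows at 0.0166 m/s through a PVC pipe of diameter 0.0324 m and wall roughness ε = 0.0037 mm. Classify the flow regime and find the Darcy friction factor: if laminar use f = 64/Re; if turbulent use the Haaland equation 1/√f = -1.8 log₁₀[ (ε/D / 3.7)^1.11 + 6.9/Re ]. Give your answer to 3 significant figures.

Re = ρVD/μ = 787·0.0166·0.0324/0.00104 = 407.
Re < 2300 → laminar, so f = 64/Re = 0.1572 (roughness is irrelevant in laminar flow).

f ≈ 0.157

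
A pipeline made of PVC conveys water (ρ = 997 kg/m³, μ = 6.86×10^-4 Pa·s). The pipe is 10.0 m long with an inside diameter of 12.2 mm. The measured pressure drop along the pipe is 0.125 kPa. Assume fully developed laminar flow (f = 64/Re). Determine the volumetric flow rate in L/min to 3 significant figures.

For laminar flow, f = 64/Re with Re = ρVD/μ, so Darcy-Weisbach reduces to ΔP = 32μLV/D². Solving for V: V = ΔP·D²/(32μL) = 125·(0.0122)²/(32·0.000686·10) = 0.08475 m/s.
Check: Re = ρVD/μ = 997·0.08475·0.0122/0.000686 = 1503 < 2300, so the laminar assumption holds.
Q = V·A = 0.08475·(π/4·0.0122²) = 9.908e-06 m³/s = 0.594 L/min.

Q ≈ 0.594 L/min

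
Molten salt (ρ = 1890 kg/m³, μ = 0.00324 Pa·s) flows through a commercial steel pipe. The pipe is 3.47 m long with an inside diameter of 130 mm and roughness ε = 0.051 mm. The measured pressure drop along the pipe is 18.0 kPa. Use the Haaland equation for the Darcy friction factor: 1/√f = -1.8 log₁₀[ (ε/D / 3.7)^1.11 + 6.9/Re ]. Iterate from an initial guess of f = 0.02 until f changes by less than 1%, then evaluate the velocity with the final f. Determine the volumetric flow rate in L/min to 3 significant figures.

Q ≈ 5180 L/min

Rearranging Darcy-Weisbach: V = √(2·ΔP·D/(f·L·ρ)). With ε/D = 5.1e-05/0.13 = 0.000392, iterate starting from f = 0.02:
  f = 0.02 → V = √(2·1.8e+04·0.13/(0.02·3.47·1890)) = 5.973 m/s; Re = ρVD/μ = 4.53e+05; f → 0.01695
  f = 0.01695 → V = 6.489 m/s; Re = 4.921e+05; f → 0.01687
Converged (Δf/f < 1%). With the final f = 0.01687: V = √(2·1.8e+04·0.13/(0.01687·3.47·1890)) = 6.504 m/s.
Q = V·A = 6.504·(π/4·0.13²) = 0.08633 m³/s = 5180 L/min.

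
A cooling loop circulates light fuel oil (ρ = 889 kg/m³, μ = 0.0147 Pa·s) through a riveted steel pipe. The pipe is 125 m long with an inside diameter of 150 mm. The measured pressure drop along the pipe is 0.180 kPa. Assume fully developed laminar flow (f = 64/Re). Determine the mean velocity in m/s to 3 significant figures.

For laminar flow, f = 64/Re with Re = ρVD/μ, so Darcy-Weisbach reduces to ΔP = 32μLV/D². Solving for V: V = ΔP·D²/(32μL) = 180·(0.15)²/(32·0.0147·125) = 0.06888 m/s.
Check: Re = ρVD/μ = 889·0.06888·0.15/0.0147 = 624.8 < 2300, so the laminar assumption holds.

V ≈ 0.0689 m/s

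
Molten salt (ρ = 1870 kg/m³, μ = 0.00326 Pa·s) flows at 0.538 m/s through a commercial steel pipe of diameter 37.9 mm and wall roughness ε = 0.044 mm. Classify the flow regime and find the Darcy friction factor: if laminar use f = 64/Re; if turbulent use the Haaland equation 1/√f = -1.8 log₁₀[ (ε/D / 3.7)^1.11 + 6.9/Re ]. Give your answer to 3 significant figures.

Re = ρVD/μ = 1870·0.538·0.0379/0.00326 = 1.17e+04.
Re > 4000 → turbulent. ε/D = 4.4e-05/0.0379 = 0.00116; Haaland: 1/√f = -1.8 log₁₀[0.000129 + 0.00059] = 5.658, so f = 0.03124.

f ≈ 0.0312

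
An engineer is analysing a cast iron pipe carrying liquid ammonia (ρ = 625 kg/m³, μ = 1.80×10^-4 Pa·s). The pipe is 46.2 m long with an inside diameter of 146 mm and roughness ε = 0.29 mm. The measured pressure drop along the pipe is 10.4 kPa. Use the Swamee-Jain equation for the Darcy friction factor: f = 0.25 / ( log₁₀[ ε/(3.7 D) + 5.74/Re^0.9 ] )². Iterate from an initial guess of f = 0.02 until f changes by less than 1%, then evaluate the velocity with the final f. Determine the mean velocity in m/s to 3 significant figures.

Rearranging Darcy-Weisbach: V = √(2·ΔP·D/(f·L·ρ)). With ε/D = 0.00029/0.146 = 0.00199, iterate starting from f = 0.02:
  f = 0.02 → V = √(2·1.04e+04·0.146/(0.02·46.2·625)) = 2.293 m/s; Re = ρVD/μ = 1.162e+06; f → 0.02361
  f = 0.02361 → V = 2.111 m/s; Re = 1.07e+06; f → 0.02362
Converged (Δf/f < 1%). With the final f = 0.02362: V = √(2·1.04e+04·0.146/(0.02362·46.2·625)) = 2.11 m/s.

V ≈ 2.11 m/s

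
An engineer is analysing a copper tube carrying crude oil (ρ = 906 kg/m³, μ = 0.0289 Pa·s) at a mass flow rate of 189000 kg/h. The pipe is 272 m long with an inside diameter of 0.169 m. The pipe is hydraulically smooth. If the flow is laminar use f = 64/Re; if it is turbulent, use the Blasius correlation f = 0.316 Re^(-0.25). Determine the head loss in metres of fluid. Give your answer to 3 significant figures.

h_f ≈ 16.0 m

ṁ = 189000 kg/h = 189000/3600 = 52.5 kg/s.
A = πD²/4 = π(0.169)²/4 = 0.02243 m²; mean velocity V = ṁ/(ρA) = 52.5/(906 · 0.02243) = 2.583 m/s.
Reynolds number Re = ρVD/μ = 906 · 2.583 · 0.169 / 0.0289 = 1.369e+04.
Re > 4000 → turbulent. Smooth-pipe (Blasius): f = 0.316 Re^(-0.25) = 0.316/(1.369e+04)^0.25 = 0.02922.
Darcy-Weisbach: ΔP = f(L/D)(ρV²/2) = 0.02922·(272/0.169)·(906·2.583²/2) = 0.02922·1609·3023 = 1.421e+05 Pa.
Head loss h_f = ΔP/(ρg) = 1.421e+05/(906·9.81) = 16.0 m.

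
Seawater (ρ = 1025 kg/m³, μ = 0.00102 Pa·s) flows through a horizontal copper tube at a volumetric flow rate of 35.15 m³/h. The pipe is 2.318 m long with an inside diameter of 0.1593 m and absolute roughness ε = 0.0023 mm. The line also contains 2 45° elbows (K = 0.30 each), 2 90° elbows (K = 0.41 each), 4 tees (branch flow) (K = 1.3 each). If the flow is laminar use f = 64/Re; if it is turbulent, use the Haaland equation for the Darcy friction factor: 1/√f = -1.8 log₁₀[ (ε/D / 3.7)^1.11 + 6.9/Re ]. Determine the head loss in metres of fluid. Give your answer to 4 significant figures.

h_f ≈ 0.08433 m

Q = 35.15 m³/h = 35.15/3600 = 0.009764 m³/s.
Cross-sectional area A = πD²/4 = π(0.1593)²/4 = 0.01993 m²; mean velocity V = Q/A = 0.009764/0.01993 = 0.4899 m/s.
Reynolds number Re = ρVD/μ = 1025 · 0.4899 · 0.1593 / 0.00102 = 7.842e+04.
Re > 4000 → turbulent. Relative roughness ε/D = 2.3e-06/0.1593 = 1.44e-05. Haaland: 1/√f = -1.8 log₁₀[(1.44e-05/3.7)^1.11 + 6.9/7.842e+04] = -1.8 log₁₀[9.92e-07 + 8.8e-05] = 7.291, so f = 0.01881.
Total minor-loss coefficient ΣK = 2·0.3 + 2·0.41 + 4·1.3 = 6.62.
ΔP = [f·L/D + ΣK]·(ρV²/2) = [0.01881·2.318/0.1593 + 6.62]·(1025·0.4899²/2) = [0.2737 + 6.62]·123 = 847.9 Pa.
Head loss h_f = ΔP/(ρg) = 847.9/(1025·9.81) = 0.08433 m.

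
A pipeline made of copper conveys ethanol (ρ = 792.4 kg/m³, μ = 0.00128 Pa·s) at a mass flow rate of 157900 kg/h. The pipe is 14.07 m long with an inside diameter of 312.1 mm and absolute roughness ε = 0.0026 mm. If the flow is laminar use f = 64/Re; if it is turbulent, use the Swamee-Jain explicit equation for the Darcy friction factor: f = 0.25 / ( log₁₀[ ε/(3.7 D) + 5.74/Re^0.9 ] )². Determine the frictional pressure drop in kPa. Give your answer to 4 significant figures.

ṁ = 157900 kg/h = 157900/3600 = 43.86 kg/s.
A = πD²/4 = π(0.3121)²/4 = 0.0765 m²; mean velocity V = ṁ/(ρA) = 43.86/(792.4 · 0.0765) = 0.7235 m/s.
Reynolds number Re = ρVD/μ = 792.4 · 0.7235 · 0.3121 / 0.00128 = 1.398e+05.
Re > 4000 → turbulent. Relative roughness ε/D = 2.6e-06/0.3121 = 8.33e-06. Swamee-Jain: f = 0.25/(log₁₀[8.33e-06/3.7 + 5.74/1.398e+05^0.9])² = 0.25/(log₁₀[2.25e-06 + 0.000134])² = 0.25/(-3.865)² = 0.01674.
Darcy-Weisbach: ΔP = f(L/D)(ρV²/2) = 0.01674·(14.07/0.3121)·(792.4·0.7235²/2) = 0.01674·45.08·207.4 = 156.5 Pa.
ΔP = 156.5 Pa = 0.1565 kPa.

ΔP ≈ 0.1565 kPa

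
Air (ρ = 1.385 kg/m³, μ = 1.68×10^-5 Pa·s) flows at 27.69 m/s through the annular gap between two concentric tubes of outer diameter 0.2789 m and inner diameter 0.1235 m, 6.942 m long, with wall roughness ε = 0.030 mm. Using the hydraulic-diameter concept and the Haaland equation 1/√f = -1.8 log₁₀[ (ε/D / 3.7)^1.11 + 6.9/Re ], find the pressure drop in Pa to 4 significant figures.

ΔP ≈ 372.9 Pa

Hydraulic diameter D_h = 4A/P = D_o - D_i = 0.2789 - 0.1235 = 0.1554 m.
Re = ρVD_h/μ = 1.385·27.69·0.1554/1.68e-05 = 3.547e+05.
ε/D_h = 3e-05/0.1554 = 0.000193; Haaland gives 1/√f = -1.8 log₁₀[1.76e-05+1.95e-05] = 7.975, so f = 0.01572.
ΔP = f(L/D_h)(ρV²/2) = 0.01572·6.942/0.1554·531 = 372.9 Pa.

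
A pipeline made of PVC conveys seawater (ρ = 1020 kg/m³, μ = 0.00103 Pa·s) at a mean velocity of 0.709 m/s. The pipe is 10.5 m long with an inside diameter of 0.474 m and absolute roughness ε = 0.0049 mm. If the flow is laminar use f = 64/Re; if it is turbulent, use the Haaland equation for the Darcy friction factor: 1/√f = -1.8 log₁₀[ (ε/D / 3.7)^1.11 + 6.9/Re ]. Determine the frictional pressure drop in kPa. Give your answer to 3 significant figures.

ΔP ≈ 0.0804 kPa

Reynolds number Re = ρVD/μ = 1020 · 0.709 · 0.474 / 0.00103 = 3.328e+05.
Re > 4000 → turbulent. Relative roughness ε/D = 4.9e-06/0.474 = 1.03e-05. Haaland: 1/√f = -1.8 log₁₀[(1.03e-05/3.7)^1.11 + 6.9/3.328e+05] = -1.8 log₁₀[6.84e-07 + 2.07e-05] = 8.405, so f = 0.01416.
Darcy-Weisbach: ΔP = f(L/D)(ρV²/2) = 0.01416·(10.5/0.474)·(1020·0.709²/2) = 0.01416·22.15·256.4 = 80.4 Pa.
ΔP = 80.4 Pa = 0.0804 kPa.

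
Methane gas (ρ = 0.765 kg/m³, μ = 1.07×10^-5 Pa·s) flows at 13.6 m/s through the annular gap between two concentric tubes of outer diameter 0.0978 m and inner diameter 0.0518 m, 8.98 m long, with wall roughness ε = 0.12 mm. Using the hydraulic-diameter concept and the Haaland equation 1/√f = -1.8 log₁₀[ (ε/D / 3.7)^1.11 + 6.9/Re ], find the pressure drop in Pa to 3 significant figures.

Hydraulic diameter D_h = 4A/P = D_o - D_i = 0.0978 - 0.0518 = 0.046 m.
Re = ρVD_h/μ = 0.765·13.6·0.046/1.07e-05 = 4.473e+04.
ε/D_h = 0.00012/0.046 = 0.00261; Haaland gives 1/√f = -1.8 log₁₀[0.000317+0.000154] = 5.988, so f = 0.02789.
ΔP = f(L/D_h)(ρV²/2) = 0.02789·8.98/0.046·70.75 = 385.2 Pa.

ΔP ≈ 385 Pa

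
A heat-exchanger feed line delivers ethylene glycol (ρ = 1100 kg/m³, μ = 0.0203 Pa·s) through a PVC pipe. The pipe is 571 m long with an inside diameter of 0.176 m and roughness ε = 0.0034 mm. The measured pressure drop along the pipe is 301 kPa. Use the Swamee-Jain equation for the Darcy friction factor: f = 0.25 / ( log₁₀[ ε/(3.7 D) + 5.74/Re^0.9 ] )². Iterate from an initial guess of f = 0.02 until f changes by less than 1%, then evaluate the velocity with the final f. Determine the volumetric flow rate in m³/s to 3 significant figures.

Rearranging Darcy-Weisbach: V = √(2·ΔP·D/(f·L·ρ)). With ε/D = 3.4e-06/0.176 = 1.93e-05, iterate starting from f = 0.02:
  f = 0.02 → V = √(2·3.01e+05·0.176/(0.02·571·1100)) = 2.904 m/s; Re = ρVD/μ = 2.77e+04; f → 0.02388
  f = 0.02388 → V = 2.658 m/s; Re = 2.535e+04; f → 0.0244
  f = 0.0244 → V = 2.629 m/s; Re = 2.508e+04; f → 0.02446
Converged (Δf/f < 1%). With the final f = 0.02446: V = √(2·3.01e+05·0.176/(0.02446·571·1100)) = 2.626 m/s.
Q = V·A = 2.626·(π/4·0.176²) = 0.06389 m³/s = 0.0639 m³/s.

Q ≈ 0.0639 m³/s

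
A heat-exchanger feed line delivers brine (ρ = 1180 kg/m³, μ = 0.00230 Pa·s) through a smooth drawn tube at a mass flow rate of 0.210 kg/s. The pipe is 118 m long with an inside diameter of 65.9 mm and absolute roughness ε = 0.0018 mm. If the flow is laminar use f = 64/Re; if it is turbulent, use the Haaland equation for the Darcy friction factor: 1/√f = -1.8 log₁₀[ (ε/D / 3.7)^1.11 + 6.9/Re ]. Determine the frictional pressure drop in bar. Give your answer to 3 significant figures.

ΔP ≈ 0.00104 bar

A = πD²/4 = π(0.0659)²/4 = 0.003411 m²; mean velocity V = ṁ/(ρA) = 0.21/(1180 · 0.003411) = 0.05218 m/s.
Reynolds number Re = ρVD/μ = 1180 · 0.05218 · 0.0659 / 0.0023 = 1764.
Re < 2300 → laminar flow, so f = 64/Re = 64/1764 = 0.03628 (the turbulent correlation is not needed).
Darcy-Weisbach: ΔP = f(L/D)(ρV²/2) = 0.03628·(118/0.0659)·(1180·0.05218²/2) = 0.03628·1791·1.606 = 104.3 Pa.
ΔP = 104.3 Pa = 0.00104 bar.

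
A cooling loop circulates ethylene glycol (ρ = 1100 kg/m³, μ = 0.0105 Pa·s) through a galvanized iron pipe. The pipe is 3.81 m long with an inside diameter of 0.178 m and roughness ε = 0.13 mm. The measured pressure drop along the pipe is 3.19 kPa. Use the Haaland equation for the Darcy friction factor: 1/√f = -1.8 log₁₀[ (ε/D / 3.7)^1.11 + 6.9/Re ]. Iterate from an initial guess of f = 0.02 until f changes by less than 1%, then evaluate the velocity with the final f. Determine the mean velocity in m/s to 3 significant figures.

V ≈ 3.50 m/s

Rearranging Darcy-Weisbach: V = √(2·ΔP·D/(f·L·ρ)). With ε/D = 0.00013/0.178 = 0.00073, iterate starting from f = 0.02:
  f = 0.02 → V = √(2·3190·0.178/(0.02·3.81·1100)) = 3.681 m/s; Re = ρVD/μ = 6.864e+04; f → 0.02195
  f = 0.02195 → V = 3.514 m/s; Re = 6.553e+04; f → 0.02208
Converged (Δf/f < 1%). With the final f = 0.02208: V = √(2·3190·0.178/(0.02208·3.81·1100)) = 3.503 m/s.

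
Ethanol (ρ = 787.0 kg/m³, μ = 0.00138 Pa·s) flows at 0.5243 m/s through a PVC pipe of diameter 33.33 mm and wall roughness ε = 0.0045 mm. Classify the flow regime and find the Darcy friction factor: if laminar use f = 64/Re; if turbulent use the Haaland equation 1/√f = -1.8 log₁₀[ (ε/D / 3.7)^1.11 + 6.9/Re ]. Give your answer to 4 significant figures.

Re = ρVD/μ = 787·0.5243·0.03333/0.00138 = 9966.
Re > 4000 → turbulent. ε/D = 4.5e-06/0.03333 = 0.000135; Haaland: 1/√f = -1.8 log₁₀[1.19e-05 + 0.000692] = 5.674, so f = 0.03106.

f ≈ 0.03106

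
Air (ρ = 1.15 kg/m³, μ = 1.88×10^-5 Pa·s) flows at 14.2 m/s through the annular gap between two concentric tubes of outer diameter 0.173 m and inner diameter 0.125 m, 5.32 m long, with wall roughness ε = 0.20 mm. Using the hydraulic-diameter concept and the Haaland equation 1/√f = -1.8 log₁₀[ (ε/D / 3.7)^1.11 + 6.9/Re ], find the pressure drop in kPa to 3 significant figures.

ΔP ≈ 0.398 kPa

Hydraulic diameter D_h = 4A/P = D_o - D_i = 0.173 - 0.125 = 0.048 m.
Re = ρVD_h/μ = 1.15·14.2·0.048/1.88e-05 = 4.169e+04.
ε/D_h = 0.0002/0.048 = 0.00417; Haaland gives 1/√f = -1.8 log₁₀[0.000534+0.000165] = 5.68, so f = 0.031.
ΔP = f(L/D_h)(ρV²/2) = 0.031·5.32/0.048·115.9 = 398.3 Pa.
ΔP = 0.398 kPa.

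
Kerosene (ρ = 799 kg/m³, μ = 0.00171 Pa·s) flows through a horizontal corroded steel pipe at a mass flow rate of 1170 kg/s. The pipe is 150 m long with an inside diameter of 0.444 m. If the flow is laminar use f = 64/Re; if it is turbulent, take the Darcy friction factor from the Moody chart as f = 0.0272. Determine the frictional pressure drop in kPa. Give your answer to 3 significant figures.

ΔP ≈ 328 kPa

A = πD²/4 = π(0.444)²/4 = 0.1548 m²; mean velocity V = ṁ/(ρA) = 1170/(799 · 0.1548) = 9.458 m/s.
Reynolds number Re = ρVD/μ = 799 · 9.458 · 0.444 / 0.00171 = 1.962e+06.
Re > 4000 → turbulent; use the Moody-chart value f = 0.0272.
Darcy-Weisbach: ΔP = f(L/D)(ρV²/2) = 0.0272·(150/0.444)·(799·9.458²/2) = 0.0272·337.8·3.573e+04 = 3.284e+05 Pa.
ΔP = 3.284e+05 Pa = 328 kPa.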